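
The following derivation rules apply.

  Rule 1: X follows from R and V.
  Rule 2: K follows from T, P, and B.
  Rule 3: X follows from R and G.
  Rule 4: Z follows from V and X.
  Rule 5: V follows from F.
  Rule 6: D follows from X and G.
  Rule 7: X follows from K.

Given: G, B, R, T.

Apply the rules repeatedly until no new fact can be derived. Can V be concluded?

No

V would need F (Rule 5), but F is never established.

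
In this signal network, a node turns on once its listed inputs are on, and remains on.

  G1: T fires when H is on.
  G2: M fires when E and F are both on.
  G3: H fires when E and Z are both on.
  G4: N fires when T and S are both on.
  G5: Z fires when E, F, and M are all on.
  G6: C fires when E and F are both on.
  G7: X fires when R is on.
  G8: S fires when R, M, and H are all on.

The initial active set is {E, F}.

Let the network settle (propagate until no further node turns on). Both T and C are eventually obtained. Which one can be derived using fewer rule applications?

C

C: G6: E and F on → C on. [1 rule application]
T: G2: E and F on → M on. G5: E, F, and M on → Z on. E and Z are on, so H fires (G3). G1: H on → T on. [4 rule applications]
C needs fewer.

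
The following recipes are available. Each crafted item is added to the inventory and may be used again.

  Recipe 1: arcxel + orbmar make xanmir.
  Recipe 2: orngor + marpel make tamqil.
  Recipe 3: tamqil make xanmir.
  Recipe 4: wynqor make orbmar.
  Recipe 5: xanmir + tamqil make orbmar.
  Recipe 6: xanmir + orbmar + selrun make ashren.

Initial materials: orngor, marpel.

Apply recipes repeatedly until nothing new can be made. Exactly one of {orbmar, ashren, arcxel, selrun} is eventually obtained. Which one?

orngor + marpel → tamqil (Recipe 2).
tamqil → xanmir (Recipe 3).
Using Recipe 5, xanmir and tamqil make orbmar.
No rule produces selrun, and it is not given. No rule produces arcxel, and it is not given. ashren would need xanmir, orbmar, and selrun (Recipe 6), but selrun is never obtained.

orbmar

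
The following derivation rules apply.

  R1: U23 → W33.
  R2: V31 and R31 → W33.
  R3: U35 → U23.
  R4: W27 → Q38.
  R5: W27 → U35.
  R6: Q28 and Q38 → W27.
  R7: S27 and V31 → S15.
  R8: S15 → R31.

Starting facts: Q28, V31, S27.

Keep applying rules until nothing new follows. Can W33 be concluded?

Yes

From S27 and V31, R7 gives S15.
From S15, R8 gives R31.
From V31 and R31, R2 gives W33.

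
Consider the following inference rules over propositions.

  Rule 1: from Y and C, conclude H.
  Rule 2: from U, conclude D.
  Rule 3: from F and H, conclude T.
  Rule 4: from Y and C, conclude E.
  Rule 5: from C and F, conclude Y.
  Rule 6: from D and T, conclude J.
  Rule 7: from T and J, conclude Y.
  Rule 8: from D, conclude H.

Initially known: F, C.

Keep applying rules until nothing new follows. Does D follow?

No

D would need U (Rule 2), but U is never established.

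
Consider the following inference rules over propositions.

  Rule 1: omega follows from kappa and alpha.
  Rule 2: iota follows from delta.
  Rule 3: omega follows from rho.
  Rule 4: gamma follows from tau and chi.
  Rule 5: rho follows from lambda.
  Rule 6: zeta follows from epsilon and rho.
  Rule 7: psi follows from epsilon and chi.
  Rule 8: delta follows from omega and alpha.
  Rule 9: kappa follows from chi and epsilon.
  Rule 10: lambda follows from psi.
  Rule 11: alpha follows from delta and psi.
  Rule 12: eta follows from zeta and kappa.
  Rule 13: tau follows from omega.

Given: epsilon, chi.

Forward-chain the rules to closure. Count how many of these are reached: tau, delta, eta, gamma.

From chi and epsilon, Rule 9 gives kappa.
epsilon and chi hold, so psi follows (Rule 7).
psi holds, so lambda follows (Rule 10).
lambda holds, so rho follows (Rule 5).
rho holds, so omega follows (Rule 3).
epsilon and rho hold, so zeta follows (Rule 6).
omega holds, so tau follows (Rule 13).
From zeta and kappa, Rule 12 gives eta.
From tau and chi, Rule 4 gives gamma.
tau: reached.
delta would need omega and alpha (Rule 8), but alpha is never established.
eta: reached.
gamma: reached.
Reached: tau, eta, and gamma — 3 of the 4.

3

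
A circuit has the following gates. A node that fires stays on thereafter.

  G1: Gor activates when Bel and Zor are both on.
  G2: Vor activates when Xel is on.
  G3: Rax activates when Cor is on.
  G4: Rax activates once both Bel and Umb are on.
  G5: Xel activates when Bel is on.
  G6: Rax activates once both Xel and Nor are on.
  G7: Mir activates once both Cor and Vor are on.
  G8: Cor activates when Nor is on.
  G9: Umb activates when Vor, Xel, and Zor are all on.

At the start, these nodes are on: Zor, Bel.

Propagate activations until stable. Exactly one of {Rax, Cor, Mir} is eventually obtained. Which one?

Rax

G5: Bel on → Xel on.
G2: Xel on → Vor on.
Vor, Xel, and Zor are on, so Umb activates (G9).
G4: Bel and Umb on → Rax on.
Cor would need Nor (G8), but Nor never turns on. Mir would need Cor and Vor (G7), but Cor never turns on.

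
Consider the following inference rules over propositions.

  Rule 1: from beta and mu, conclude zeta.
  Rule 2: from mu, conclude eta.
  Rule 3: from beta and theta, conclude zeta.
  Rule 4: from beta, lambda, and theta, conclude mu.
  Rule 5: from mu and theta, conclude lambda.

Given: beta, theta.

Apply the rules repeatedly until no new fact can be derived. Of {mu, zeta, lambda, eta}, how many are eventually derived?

1

From beta and theta, Rule 3 gives zeta.
mu would need beta, lambda, and theta (Rule 4), but lambda is never established.
zeta: reached.
lambda would need mu and theta (Rule 5), but mu is never established.
eta would need mu (Rule 2), but mu is never established.
Reached: zeta — 1 of the 4.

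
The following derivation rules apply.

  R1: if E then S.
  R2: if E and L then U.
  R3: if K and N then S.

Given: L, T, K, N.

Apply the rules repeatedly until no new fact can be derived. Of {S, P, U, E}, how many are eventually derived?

1

From K and N, R3 gives S.
S: reached.
No rule produces P, and it is not given.
U would need E and L (R2), but E is never established.
No rule produces E, and it is not given.
Reached: S — 1 of the 4.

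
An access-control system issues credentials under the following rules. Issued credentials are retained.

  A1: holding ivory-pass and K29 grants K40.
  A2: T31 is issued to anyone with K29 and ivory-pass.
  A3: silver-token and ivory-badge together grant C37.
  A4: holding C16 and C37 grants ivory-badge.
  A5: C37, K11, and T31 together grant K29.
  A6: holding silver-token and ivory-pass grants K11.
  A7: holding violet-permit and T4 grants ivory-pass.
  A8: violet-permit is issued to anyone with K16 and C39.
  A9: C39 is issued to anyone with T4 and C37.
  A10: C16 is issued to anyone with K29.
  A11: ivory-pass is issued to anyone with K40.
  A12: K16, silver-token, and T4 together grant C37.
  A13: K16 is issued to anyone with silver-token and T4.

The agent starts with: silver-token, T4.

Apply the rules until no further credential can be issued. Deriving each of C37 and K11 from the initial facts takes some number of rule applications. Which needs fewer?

C37

C37: Holding silver-token and T4 grants K16 (A13). Holding K16, silver-token, and T4 grants C37 (A12). [2 rule applications]
K11: Holding silver-token and T4 grants K16 (A13). Holding K16, silver-token, and T4 grants C37 (A12). Holding T4 and C37 grants C39 (A9). Holding K16 and C39 grants violet-permit (A8). Holding violet-permit and T4 grants ivory-pass (A7). Holding silver-token and ivory-pass grants K11 (A6). [6 rule applications]
C37 needs fewer.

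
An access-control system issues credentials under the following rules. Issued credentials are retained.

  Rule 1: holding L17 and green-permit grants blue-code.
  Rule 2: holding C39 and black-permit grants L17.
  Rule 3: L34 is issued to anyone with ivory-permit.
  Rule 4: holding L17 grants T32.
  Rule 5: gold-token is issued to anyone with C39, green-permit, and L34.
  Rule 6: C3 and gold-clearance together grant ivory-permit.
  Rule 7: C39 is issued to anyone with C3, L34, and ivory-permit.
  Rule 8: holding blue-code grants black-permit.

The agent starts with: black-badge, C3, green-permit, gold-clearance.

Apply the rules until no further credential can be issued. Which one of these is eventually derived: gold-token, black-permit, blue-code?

gold-token

Holding C3 and gold-clearance grants ivory-permit (Rule 6).
Holding ivory-permit grants L34 (Rule 3).
Holding C3, L34, and ivory-permit grants C39 (Rule 7).
Holding C39, green-permit, and L34 grants gold-token (Rule 5).
blue-code would need L17 and green-permit (Rule 1), but L17 is never granted. black-permit would need blue-code (Rule 8), but blue-code is never granted.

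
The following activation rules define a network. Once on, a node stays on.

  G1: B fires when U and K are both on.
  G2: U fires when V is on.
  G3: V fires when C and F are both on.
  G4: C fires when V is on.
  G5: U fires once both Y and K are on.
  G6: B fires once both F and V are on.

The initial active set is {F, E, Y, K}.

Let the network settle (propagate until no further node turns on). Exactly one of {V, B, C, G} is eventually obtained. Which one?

Y and K are on, so U fires (G5).
G1: U and K on → B on.
V would need C and F (G3), but C never turns on. No rule produces G, and it is not given. C would need V (G4), but V never turns on.

B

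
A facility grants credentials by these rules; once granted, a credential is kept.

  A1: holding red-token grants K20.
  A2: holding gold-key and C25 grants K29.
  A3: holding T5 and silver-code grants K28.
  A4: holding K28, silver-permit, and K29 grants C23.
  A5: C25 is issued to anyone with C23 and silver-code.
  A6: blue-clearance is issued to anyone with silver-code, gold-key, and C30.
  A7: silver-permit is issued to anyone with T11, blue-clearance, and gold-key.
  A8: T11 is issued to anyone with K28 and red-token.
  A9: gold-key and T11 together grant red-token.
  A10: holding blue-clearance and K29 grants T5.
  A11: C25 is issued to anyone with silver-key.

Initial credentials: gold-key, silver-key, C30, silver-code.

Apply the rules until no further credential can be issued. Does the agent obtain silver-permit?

No

silver-permit would need T11, blue-clearance, and gold-key (A7), but T11 is never granted.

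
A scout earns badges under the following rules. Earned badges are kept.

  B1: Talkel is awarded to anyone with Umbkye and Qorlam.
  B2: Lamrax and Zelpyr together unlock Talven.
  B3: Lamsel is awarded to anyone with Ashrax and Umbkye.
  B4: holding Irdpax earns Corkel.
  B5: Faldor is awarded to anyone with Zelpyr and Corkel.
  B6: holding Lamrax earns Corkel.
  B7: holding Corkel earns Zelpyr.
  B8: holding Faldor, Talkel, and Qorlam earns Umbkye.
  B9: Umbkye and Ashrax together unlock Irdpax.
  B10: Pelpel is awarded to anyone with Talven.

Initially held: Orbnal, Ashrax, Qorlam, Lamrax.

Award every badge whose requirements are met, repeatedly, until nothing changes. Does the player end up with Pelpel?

With Lamrax, Corkel is earned (B6).
With Corkel, Zelpyr is earned (B7).
With Lamrax and Zelpyr, Talven is earned (B2).
With Talven, Pelpel is earned (B10).

Yes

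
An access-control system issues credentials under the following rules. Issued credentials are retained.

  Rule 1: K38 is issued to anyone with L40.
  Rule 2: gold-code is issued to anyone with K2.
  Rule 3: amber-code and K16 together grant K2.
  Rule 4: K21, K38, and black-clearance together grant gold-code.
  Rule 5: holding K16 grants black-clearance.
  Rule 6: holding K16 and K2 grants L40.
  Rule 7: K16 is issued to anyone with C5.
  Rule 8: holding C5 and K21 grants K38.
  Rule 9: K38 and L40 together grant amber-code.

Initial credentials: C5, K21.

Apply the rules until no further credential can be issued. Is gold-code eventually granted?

Holding C5 grants K16 (Rule 7).
Holding C5 and K21 grants K38 (Rule 8).
Holding K16 grants black-clearance (Rule 5).
Holding K21, K38, and black-clearance grants gold-code (Rule 4).

Yes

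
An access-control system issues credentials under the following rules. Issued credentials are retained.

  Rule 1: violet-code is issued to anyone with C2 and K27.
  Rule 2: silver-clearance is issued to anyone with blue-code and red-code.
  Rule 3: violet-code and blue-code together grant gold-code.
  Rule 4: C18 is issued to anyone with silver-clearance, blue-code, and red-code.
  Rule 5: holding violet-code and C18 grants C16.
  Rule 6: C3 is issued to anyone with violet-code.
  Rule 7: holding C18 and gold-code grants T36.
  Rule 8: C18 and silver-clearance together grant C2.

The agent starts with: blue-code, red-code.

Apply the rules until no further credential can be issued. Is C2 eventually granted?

Yes

Holding blue-code and red-code grants silver-clearance (Rule 2).
Holding silver-clearance, blue-code, and red-code grants C18 (Rule 4).
Holding C18 and silver-clearance grants C2 (Rule 8).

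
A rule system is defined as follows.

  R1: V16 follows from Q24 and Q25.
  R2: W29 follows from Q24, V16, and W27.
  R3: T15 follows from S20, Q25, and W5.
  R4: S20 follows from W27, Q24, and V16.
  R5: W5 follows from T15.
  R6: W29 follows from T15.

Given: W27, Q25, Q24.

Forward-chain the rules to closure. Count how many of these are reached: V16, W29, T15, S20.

3

Q24 and Q25 hold, so V16 follows (R1).
From W27, Q24, and V16, R4 gives S20.
Q24, V16, and W27 hold, so W29 follows (R2).
V16: reached.
W29: reached.
T15 would need S20, Q25, and W5 (R3), but W5 is never established.
S20: reached.
Reached: V16, W29, and S20 — 3 of the 4.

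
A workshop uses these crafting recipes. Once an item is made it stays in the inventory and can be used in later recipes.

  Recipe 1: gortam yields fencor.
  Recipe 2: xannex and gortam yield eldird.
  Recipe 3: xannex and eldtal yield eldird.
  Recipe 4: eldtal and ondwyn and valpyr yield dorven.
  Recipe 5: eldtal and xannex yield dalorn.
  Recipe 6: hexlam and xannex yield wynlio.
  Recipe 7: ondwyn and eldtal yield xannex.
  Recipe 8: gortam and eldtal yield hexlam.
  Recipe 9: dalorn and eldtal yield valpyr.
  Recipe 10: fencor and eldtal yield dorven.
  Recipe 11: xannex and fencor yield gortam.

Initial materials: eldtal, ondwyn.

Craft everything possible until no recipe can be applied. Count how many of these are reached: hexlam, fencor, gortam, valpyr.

Using Recipe 7, ondwyn and eldtal make xannex.
eldtal and xannex → dalorn (Recipe 5).
dalorn and eldtal → valpyr (Recipe 9).
hexlam would need gortam and eldtal (Recipe 8), but gortam is never obtained.
fencor would need gortam (Recipe 1), but gortam is never obtained.
gortam would need xannex and fencor (Recipe 11), but fencor is never obtained.
valpyr: reached.
Reached: valpyr — 1 of the 4.

1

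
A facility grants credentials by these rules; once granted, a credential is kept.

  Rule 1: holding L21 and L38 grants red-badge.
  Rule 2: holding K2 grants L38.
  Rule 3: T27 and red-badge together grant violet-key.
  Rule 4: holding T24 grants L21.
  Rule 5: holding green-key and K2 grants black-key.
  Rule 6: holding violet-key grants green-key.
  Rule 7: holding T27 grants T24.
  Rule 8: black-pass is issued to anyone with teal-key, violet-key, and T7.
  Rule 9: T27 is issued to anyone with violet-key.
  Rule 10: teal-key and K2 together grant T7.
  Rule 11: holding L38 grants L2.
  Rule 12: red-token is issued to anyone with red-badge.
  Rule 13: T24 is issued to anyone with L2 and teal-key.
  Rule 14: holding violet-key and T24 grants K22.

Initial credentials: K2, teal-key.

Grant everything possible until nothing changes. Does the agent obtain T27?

T27 would need violet-key (Rule 9), but violet-key is never granted.

No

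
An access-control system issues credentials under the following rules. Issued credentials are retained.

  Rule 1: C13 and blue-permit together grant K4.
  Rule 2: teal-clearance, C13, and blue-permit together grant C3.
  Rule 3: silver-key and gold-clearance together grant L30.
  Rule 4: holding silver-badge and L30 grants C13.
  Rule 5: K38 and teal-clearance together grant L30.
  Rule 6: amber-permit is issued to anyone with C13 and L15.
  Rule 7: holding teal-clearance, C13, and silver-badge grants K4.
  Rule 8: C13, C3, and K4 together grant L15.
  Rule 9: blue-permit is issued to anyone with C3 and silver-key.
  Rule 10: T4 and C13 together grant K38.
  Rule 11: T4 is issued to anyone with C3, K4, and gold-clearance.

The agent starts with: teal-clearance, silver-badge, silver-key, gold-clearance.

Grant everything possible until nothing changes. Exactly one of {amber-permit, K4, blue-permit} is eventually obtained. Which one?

Holding silver-key and gold-clearance grants L30 (Rule 3).
Holding silver-badge and L30 grants C13 (Rule 4).
Holding teal-clearance, C13, and silver-badge grants K4 (Rule 7).
blue-permit would need C3 and silver-key (Rule 9), but C3 is never granted. amber-permit would need C13 and L15 (Rule 6), but L15 is never granted.

K4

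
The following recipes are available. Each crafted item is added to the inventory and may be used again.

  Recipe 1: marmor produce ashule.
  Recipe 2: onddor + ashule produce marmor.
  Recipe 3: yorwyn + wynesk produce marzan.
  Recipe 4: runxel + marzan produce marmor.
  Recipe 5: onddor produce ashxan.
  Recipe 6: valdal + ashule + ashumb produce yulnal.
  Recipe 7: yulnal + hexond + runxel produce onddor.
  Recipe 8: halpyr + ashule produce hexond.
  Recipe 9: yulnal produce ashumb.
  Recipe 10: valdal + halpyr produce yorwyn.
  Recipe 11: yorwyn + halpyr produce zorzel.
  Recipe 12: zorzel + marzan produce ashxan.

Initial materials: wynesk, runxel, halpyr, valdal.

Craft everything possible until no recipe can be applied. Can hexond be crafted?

Yes

valdal + halpyr → yorwyn (Recipe 10).
Using Recipe 3, yorwyn and wynesk make marzan.
runxel + marzan → marmor (Recipe 4).
marmor → ashule (Recipe 1).
Using Recipe 8, halpyr and ashule make hexond.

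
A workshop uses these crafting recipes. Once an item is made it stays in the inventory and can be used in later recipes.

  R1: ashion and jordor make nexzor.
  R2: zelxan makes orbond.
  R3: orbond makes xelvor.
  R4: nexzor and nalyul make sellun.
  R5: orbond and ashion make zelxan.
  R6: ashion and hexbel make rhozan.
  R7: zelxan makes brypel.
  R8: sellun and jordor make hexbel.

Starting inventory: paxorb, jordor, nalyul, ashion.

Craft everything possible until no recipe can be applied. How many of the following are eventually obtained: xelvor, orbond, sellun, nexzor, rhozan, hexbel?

ashion and jordor → nexzor (R1).
nexzor and nalyul → sellun (R4).
sellun and jordor → hexbel (R8).
Using R6, ashion and hexbel make rhozan.
xelvor would need orbond (R3), but orbond is never obtained.
orbond would need zelxan (R2), but zelxan is never obtained.
sellun: reached.
nexzor: reached.
rhozan: reached.
hexbel: reached.
Reached: sellun, nexzor, rhozan, and hexbel — 4 of the 6.

4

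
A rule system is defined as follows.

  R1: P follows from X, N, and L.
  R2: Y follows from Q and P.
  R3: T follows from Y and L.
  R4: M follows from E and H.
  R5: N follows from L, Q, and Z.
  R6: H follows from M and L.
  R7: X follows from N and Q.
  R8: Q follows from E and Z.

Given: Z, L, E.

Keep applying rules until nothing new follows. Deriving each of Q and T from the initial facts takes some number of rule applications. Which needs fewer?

Q

Q: E and Z hold, so Q follows (R8). [1 rule application]
T: E and Z hold, so Q follows (R8). L, Q, and Z hold, so N follows (R5). N and Q hold, so X follows (R7). From X, N, and L, R1 gives P. From Q and P, R2 gives Y. Y and L hold, so T follows (R3). [6 rule applications]
Q needs fewer.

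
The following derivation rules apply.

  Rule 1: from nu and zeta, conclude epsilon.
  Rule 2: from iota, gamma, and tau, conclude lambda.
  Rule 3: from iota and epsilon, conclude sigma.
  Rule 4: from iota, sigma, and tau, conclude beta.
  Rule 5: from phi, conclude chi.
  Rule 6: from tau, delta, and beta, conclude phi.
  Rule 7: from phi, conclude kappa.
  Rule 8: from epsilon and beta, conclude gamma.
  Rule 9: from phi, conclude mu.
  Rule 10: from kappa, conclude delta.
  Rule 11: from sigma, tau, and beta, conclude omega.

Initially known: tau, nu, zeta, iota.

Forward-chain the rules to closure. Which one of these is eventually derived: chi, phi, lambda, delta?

nu and zeta hold, so epsilon follows (Rule 1).
iota and epsilon hold, so sigma follows (Rule 3).
iota, sigma, and tau hold, so beta follows (Rule 4).
From epsilon and beta, Rule 8 gives gamma.
From iota, gamma, and tau, Rule 2 gives lambda.
phi would need tau, delta, and beta (Rule 6), but delta is never established. delta would need kappa (Rule 10), but kappa is never established. chi would need phi (Rule 5), but phi is never established.

lambda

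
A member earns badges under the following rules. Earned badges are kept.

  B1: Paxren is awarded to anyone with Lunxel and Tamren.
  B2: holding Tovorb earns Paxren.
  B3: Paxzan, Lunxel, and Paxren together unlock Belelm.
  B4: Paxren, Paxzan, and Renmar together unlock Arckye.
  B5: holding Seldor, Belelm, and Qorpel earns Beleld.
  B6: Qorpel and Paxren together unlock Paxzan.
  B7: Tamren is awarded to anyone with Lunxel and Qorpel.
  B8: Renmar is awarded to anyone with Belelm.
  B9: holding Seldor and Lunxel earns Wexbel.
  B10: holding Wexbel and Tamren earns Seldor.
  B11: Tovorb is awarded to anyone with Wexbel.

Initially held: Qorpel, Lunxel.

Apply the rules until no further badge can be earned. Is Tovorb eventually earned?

Tovorb would need Wexbel (B11), but Wexbel is never earned.

No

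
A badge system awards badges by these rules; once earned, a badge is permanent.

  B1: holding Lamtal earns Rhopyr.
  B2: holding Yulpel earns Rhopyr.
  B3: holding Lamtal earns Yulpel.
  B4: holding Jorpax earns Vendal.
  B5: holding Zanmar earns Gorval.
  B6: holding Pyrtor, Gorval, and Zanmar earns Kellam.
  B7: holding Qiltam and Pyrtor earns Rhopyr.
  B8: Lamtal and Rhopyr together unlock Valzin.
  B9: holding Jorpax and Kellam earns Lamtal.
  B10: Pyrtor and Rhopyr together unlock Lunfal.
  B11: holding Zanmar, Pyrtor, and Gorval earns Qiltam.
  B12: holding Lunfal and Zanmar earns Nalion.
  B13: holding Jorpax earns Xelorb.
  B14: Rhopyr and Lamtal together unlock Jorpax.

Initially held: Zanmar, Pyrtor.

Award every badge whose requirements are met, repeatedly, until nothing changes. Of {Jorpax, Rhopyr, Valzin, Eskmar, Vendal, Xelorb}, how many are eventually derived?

With Zanmar, Gorval is earned (B5).
With Zanmar, Pyrtor, and Gorval, Qiltam is earned (B11).
With Qiltam and Pyrtor, Rhopyr is earned (B7).
Jorpax would need Rhopyr and Lamtal (B14), but Lamtal is never earned.
Rhopyr: reached.
Valzin would need Lamtal and Rhopyr (B8), but Lamtal is never earned.
No rule produces Eskmar, and it is not given.
Vendal would need Jorpax (B4), but Jorpax is never earned.
Xelorb would need Jorpax (B13), but Jorpax is never earned.
Reached: Rhopyr — 1 of the 6.

1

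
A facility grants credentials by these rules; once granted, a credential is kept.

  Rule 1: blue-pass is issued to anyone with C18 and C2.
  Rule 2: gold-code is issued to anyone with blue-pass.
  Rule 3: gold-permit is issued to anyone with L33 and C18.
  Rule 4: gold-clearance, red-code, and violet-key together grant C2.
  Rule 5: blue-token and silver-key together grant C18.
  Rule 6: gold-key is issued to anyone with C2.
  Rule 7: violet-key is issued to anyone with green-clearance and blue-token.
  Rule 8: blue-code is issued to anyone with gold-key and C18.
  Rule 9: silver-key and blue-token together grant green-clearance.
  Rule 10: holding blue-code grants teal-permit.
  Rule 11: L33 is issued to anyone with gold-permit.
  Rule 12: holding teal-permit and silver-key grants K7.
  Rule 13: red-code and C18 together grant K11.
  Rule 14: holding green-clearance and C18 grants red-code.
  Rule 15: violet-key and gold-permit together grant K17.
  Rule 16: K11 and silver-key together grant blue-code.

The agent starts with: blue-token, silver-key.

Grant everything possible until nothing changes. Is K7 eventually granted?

Holding blue-token and silver-key grants C18 (Rule 5).
Holding silver-key and blue-token grants green-clearance (Rule 9).
Holding green-clearance and C18 grants red-code (Rule 14).
Holding red-code and C18 grants K11 (Rule 13).
Holding K11 and silver-key grants blue-code (Rule 16).
Holding blue-code grants teal-permit (Rule 10).
Holding teal-permit and silver-key grants K7 (Rule 12).

Yes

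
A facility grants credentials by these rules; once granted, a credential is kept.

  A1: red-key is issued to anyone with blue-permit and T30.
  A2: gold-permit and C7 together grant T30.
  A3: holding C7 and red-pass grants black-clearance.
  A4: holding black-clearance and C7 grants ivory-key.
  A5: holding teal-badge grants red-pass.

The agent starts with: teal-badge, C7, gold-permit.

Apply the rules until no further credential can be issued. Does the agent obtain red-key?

red-key would need blue-permit and T30 (A1), but blue-permit is never granted.

No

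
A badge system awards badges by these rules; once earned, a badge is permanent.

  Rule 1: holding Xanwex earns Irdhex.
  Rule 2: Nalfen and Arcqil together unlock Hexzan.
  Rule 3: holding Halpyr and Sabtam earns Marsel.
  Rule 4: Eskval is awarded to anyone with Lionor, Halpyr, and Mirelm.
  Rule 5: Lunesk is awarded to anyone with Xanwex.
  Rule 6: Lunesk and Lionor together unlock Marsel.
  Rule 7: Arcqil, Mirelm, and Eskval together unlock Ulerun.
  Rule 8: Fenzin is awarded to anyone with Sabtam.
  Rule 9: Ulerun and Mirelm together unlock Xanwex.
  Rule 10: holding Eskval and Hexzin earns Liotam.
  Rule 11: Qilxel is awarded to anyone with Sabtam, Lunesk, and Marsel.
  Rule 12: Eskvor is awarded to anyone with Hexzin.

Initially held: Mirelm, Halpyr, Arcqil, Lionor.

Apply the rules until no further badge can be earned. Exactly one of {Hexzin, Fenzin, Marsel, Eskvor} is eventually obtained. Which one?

Marsel

With Lionor, Halpyr, and Mirelm, Eskval is earned (Rule 4).
With Arcqil, Mirelm, and Eskval, Ulerun is earned (Rule 7).
With Ulerun and Mirelm, Xanwex is earned (Rule 9).
With Xanwex, Lunesk is earned (Rule 5).
With Lunesk and Lionor, Marsel is earned (Rule 6).
Fenzin would need Sabtam (Rule 8), but Sabtam is never earned. Eskvor would need Hexzin (Rule 12), but Hexzin is never earned. No rule produces Hexzin, and it is not given.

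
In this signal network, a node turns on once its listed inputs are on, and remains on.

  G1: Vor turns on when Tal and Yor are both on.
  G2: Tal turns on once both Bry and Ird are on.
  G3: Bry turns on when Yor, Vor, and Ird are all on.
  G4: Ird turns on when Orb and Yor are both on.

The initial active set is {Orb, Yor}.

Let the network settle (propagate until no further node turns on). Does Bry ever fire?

Bry would need Yor, Vor, and Ird (G3), but Vor never turns on.

No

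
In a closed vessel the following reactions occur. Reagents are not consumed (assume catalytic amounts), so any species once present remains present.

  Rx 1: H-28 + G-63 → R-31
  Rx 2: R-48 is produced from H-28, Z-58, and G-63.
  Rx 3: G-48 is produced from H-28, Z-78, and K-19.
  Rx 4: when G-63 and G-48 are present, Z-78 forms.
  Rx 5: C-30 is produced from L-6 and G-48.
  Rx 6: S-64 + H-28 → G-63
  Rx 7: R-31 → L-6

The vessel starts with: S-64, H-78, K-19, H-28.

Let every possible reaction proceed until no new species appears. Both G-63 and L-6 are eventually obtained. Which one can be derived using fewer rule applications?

G-63: S-64 and H-28 present → G-63 forms (Rx 6). [1 rule application]
L-6: S-64 and H-28 present → G-63 forms (Rx 6). H-28 and G-63 present → R-31 forms (Rx 1). R-31 present → L-6 forms (Rx 7). [3 rule applications]
G-63 needs fewer.

G-63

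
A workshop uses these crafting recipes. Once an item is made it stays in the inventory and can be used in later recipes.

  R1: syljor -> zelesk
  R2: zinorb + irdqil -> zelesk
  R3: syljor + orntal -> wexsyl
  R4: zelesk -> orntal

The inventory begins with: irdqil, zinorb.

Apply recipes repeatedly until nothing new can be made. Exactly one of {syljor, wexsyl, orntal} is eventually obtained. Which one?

orntal

Using R2, zinorb and irdqil make zelesk.
zelesk -> orntal (R4).
wexsyl would need syljor and orntal (R3), but syljor is never obtained. No rule produces syljor, and it is not given.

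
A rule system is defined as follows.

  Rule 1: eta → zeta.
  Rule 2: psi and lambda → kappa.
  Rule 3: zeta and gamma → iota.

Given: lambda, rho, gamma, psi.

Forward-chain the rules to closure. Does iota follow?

iota would need zeta and gamma (Rule 3), but zeta is never established.

No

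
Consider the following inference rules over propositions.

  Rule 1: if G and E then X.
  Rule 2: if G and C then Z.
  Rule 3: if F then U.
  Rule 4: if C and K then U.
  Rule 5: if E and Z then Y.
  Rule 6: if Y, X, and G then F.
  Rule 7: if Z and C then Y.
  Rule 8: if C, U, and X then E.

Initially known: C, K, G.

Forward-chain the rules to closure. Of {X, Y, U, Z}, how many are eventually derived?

From G and C, Rule 2 gives Z.
C and K hold, so U follows (Rule 4).
Z and C hold, so Y follows (Rule 7).
X would need G and E (Rule 1), but E is never established.
Y: reached.
U: reached.
Z: reached.
Reached: Y, U, and Z — 3 of the 4.

3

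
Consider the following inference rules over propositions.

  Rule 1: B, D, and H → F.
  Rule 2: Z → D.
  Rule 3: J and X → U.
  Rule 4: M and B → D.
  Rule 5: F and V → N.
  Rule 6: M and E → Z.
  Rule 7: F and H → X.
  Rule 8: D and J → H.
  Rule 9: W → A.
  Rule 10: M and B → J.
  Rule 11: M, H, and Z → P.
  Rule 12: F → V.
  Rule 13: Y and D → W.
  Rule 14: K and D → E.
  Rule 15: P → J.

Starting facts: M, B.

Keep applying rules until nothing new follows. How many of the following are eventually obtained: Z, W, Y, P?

0

Z would need M and E (Rule 6), but E is never established.
W would need Y and D (Rule 13), but Y is never established.
No rule produces Y, and it is not given.
P would need M, H, and Z (Rule 11), but Z is never established.
None of the 4 are reached.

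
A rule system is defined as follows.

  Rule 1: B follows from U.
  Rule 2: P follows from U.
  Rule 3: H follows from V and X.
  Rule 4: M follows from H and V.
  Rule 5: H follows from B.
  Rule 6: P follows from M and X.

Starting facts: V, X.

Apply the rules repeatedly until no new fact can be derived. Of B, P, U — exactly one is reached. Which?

V and X hold, so H follows (Rule 3).
From H and V, Rule 4 gives M.
M and X hold, so P follows (Rule 6).
No rule produces U, and it is not given. B would need U (Rule 1), but U is never established.

P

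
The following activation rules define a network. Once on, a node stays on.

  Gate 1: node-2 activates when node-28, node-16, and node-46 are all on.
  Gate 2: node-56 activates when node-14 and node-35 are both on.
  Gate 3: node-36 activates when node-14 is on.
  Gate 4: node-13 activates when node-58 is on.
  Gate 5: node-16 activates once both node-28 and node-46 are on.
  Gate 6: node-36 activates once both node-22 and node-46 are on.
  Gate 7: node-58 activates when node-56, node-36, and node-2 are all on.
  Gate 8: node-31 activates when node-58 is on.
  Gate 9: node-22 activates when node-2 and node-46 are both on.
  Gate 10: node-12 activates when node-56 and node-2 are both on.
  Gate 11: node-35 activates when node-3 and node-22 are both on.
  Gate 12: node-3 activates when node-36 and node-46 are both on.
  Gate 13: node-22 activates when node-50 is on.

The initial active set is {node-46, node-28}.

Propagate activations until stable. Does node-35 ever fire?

node-28 and node-46 are on, so node-16 activates (Gate 5).
Gate 1: node-28, node-16, and node-46 on → node-2 on.
node-2 and node-46 are on, so node-22 activates (Gate 9).
Gate 6: node-22 and node-46 on → node-36 on.
Gate 12: node-36 and node-46 on → node-3 on.
node-3 and node-22 are on, so node-35 activates (Gate 11).

Yes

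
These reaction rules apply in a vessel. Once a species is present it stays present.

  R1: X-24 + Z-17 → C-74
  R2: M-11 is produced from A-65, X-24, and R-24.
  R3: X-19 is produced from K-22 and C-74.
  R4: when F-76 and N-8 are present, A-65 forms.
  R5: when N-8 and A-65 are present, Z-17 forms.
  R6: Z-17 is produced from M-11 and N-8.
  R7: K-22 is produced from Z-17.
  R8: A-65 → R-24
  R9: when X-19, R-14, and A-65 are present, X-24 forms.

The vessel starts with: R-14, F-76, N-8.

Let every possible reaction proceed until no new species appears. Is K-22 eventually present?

F-76 and N-8 present → A-65 forms (R4).
N-8 and A-65 present → Z-17 forms (R5).
Z-17 present → K-22 forms (R7).

Yes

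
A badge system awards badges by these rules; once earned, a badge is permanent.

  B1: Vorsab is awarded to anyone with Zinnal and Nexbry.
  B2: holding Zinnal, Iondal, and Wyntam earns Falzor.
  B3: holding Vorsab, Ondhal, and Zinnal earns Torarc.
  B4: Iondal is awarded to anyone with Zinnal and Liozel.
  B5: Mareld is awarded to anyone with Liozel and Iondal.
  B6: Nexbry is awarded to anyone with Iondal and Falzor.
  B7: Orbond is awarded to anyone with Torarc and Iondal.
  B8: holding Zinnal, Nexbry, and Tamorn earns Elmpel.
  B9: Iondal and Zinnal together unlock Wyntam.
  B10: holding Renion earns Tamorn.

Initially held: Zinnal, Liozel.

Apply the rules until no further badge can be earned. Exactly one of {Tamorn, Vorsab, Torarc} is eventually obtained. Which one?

With Zinnal and Liozel, Iondal is earned (B4).
With Iondal and Zinnal, Wyntam is earned (B9).
With Zinnal, Iondal, and Wyntam, Falzor is earned (B2).
With Iondal and Falzor, Nexbry is earned (B6).
With Zinnal and Nexbry, Vorsab is earned (B1).
Tamorn would need Renion (B10), but Renion is never earned. Torarc would need Vorsab, Ondhal, and Zinnal (B3), but Ondhal is never earned.

Vorsab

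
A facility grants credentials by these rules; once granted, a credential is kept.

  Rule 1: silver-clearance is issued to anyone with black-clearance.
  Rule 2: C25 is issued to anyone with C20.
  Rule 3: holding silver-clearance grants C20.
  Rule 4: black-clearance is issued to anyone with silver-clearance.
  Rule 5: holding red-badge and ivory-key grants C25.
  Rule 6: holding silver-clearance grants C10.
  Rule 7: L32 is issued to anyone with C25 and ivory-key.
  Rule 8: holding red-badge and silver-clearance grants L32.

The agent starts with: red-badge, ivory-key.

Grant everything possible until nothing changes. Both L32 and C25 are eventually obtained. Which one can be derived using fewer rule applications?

C25

C25: Holding red-badge and ivory-key grants C25 (Rule 5). [1 rule application]
L32: Holding red-badge and ivory-key grants C25 (Rule 5). Holding C25 and ivory-key grants L32 (Rule 7). [2 rule applications]
C25 needs fewer.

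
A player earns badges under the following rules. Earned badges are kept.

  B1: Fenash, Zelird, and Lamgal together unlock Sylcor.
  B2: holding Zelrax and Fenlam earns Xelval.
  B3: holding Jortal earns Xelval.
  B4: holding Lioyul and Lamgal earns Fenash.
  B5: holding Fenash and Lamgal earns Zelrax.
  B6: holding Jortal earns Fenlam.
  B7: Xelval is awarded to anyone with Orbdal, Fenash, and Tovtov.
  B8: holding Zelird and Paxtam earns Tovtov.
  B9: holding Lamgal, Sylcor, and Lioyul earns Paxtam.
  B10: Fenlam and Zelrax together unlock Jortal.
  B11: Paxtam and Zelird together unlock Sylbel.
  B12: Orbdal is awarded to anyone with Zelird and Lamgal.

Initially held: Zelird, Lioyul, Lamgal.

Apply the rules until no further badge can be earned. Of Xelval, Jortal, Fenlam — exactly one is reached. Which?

With Zelird and Lamgal, Orbdal is earned (B12).
With Lioyul and Lamgal, Fenash is earned (B4).
With Fenash, Zelird, and Lamgal, Sylcor is earned (B1).
With Lamgal, Sylcor, and Lioyul, Paxtam is earned (B9).
With Zelird and Paxtam, Tovtov is earned (B8).
With Orbdal, Fenash, and Tovtov, Xelval is earned (B7).
Jortal would need Fenlam and Zelrax (B10), but Fenlam is never earned. Fenlam would need Jortal (B6), but Jortal is never earned.

Xelval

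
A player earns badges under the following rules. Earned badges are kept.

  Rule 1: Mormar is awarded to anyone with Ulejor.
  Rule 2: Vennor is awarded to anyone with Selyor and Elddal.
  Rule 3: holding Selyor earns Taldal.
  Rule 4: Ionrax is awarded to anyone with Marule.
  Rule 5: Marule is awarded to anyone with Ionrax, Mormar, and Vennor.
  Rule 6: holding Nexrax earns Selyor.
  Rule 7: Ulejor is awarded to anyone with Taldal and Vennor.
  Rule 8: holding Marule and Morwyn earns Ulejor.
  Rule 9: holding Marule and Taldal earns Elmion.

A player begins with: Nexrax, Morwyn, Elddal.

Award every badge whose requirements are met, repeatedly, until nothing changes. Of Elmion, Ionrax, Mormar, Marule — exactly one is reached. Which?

Mormar

With Nexrax, Selyor is earned (Rule 6).
With Selyor and Elddal, Vennor is earned (Rule 2).
With Selyor, Taldal is earned (Rule 3).
With Taldal and Vennor, Ulejor is earned (Rule 7).
With Ulejor, Mormar is earned (Rule 1).
Elmion would need Marule and Taldal (Rule 9), but Marule is never earned. Marule would need Ionrax, Mormar, and Vennor (Rule 5), but Ionrax is never earned. Ionrax would need Marule (Rule 4), but Marule is never earned.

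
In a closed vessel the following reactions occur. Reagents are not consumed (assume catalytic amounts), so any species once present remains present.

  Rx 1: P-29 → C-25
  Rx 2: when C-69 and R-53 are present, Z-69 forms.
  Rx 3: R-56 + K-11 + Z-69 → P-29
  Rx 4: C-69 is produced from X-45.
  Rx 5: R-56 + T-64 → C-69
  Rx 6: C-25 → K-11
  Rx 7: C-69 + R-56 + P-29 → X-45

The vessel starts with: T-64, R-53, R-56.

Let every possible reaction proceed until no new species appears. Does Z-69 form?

R-56 and T-64 present → C-69 forms (Rx 5).
C-69 and R-53 present → Z-69 forms (Rx 2).

Yes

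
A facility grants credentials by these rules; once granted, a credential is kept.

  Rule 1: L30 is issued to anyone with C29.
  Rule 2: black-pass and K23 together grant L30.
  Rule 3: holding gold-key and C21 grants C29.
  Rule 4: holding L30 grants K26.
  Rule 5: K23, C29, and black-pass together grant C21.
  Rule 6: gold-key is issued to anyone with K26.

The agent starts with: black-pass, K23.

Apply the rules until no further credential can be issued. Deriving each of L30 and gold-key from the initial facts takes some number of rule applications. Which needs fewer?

L30

L30: Holding black-pass and K23 grants L30 (Rule 2). [1 rule application]
gold-key: Holding black-pass and K23 grants L30 (Rule 2). Holding L30 grants K26 (Rule 4). Holding K26 grants gold-key (Rule 6). [3 rule applications]
L30 needs fewer.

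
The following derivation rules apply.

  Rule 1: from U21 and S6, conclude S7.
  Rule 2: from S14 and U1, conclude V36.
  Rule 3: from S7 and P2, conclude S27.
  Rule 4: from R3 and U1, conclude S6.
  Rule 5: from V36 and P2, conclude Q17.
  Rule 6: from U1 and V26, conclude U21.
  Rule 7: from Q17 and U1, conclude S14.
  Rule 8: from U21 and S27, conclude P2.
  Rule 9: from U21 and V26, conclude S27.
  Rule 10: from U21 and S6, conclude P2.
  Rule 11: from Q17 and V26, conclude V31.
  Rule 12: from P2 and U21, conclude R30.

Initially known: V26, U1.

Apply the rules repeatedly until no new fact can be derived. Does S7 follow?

S7 would need U21 and S6 (Rule 1), but S6 is never established.

No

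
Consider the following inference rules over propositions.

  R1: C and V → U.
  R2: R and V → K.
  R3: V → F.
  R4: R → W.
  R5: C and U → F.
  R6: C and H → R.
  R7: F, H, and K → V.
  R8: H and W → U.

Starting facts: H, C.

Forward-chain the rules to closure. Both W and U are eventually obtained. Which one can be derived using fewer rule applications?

W

W: From C and H, R6 gives R. From R, R4 gives W. [2 rule applications]
U: C and H hold, so R follows (R6). From R, R4 gives W. H and W hold, so U follows (R8). [3 rule applications]
W needs fewer.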